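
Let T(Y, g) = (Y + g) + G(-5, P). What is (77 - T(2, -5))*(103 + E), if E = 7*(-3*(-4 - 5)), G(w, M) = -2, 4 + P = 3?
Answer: 23944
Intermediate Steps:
P = -1 (P = -4 + 3 = -1)
E = 189 (E = 7*(-3*(-9)) = 7*27 = 189)
T(Y, g) = -2 + Y + g (T(Y, g) = (Y + g) - 2 = -2 + Y + g)
(77 - T(2, -5))*(103 + E) = (77 - (-2 + 2 - 5))*(103 + 189) = (77 - 1*(-5))*292 = (77 + 5)*292 = 82*292 = 23944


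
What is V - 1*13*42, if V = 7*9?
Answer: -483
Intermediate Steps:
V = 63
V - 1*13*42 = 63 - 1*13*42 = 63 - 13*42 = 63 - 546 = -483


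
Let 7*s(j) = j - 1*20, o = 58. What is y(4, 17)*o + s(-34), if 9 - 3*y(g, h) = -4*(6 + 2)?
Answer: 16484/21 ≈ 784.95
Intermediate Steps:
s(j) = -20/7 + j/7 (s(j) = (j - 1*20)/7 = (j - 20)/7 = (-20 + j)/7 = -20/7 + j/7)
y(g, h) = 41/3 (y(g, h) = 3 - (-4)*(6 + 2)/3 = 3 - (-4)*8/3 = 3 - 1/3*(-32) = 3 + 32/3 = 41/3)
y(4, 17)*o + s(-34) = (41/3)*58 + (-20/7 + (1/7)*(-34)) = 2378/3 + (-20/7 - 34/7) = 2378/3 - 54/7 = 16484/21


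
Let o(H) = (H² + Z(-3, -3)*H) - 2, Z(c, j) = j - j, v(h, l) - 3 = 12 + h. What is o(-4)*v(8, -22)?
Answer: 322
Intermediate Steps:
v(h, l) = 15 + h (v(h, l) = 3 + (12 + h) = 15 + h)
Z(c, j) = 0
o(H) = -2 + H² (o(H) = (H² + 0*H) - 2 = (H² + 0) - 2 = H² - 2 = -2 + H²)
o(-4)*v(8, -22) = (-2 + (-4)²)*(15 + 8) = (-2 + 16)*23 = 14*23 = 322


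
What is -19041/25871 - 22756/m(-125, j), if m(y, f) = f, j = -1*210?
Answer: 292360933/2716455 ≈ 107.63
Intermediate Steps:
j = -210
-19041/25871 - 22756/m(-125, j) = -19041/25871 - 22756/(-210) = -19041*1/25871 - 22756*(-1/210) = -19041/25871 + 11378/105 = 292360933/2716455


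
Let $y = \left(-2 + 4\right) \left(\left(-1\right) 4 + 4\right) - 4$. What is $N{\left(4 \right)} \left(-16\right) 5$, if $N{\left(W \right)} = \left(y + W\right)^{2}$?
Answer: $0$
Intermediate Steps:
$y = -4$ ($y = 2 \left(-4 + 4\right) - 4 = 2 \cdot 0 - 4 = 0 - 4 = -4$)
$N{\left(W \right)} = \left(-4 + W\right)^{2}$
$N{\left(4 \right)} \left(-16\right) 5 = \left(-4 + 4\right)^{2} \left(-16\right) 5 = 0^{2} \left(-16\right) 5 = 0 \left(-16\right) 5 = 0 \cdot 5 = 0$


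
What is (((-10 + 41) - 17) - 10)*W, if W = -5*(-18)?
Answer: 360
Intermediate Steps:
W = 90
(((-10 + 41) - 17) - 10)*W = (((-10 + 41) - 17) - 10)*90 = ((31 - 17) - 10)*90 = (14 - 10)*90 = 4*90 = 360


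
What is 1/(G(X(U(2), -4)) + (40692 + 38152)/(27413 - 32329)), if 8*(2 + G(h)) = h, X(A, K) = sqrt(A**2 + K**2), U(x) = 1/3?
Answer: -15693523776/282864573191 - 36250584*sqrt(145)/282864573191 ≈ -0.057024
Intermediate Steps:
U(x) = 1/3
G(h) = -2 + h/8
1/(G(X(U(2), -4)) + (40692 + 38152)/(27413 - 32329)) = 1/((-2 + sqrt((1/3)**2 + (-4)**2)/8) + (40692 + 38152)/(27413 - 32329)) = 1/((-2 + sqrt(1/9 + 16)/8) + 78844/(-4916)) = 1/((-2 + sqrt(145/9)/8) + 78844*(-1/4916)) = 1/((-2 + (sqrt(145)/3)/8) - 19711/1229) = 1/((-2 + sqrt(145)/24) - 19711/1229) = 1/(-22169/1229 + sqrt(145)/24)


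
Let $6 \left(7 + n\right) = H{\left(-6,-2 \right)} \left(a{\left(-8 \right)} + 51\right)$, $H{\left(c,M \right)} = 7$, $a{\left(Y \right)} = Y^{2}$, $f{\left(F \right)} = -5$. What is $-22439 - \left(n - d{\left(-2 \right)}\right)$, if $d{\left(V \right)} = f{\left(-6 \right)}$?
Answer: $- \frac{135427}{6} \approx -22571.0$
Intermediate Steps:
$d{\left(V \right)} = -5$
$n = \frac{763}{6}$ ($n = -7 + \frac{7 \left(\left(-8\right)^{2} + 51\right)}{6} = -7 + \frac{7 \left(64 + 51\right)}{6} = -7 + \frac{7 \cdot 115}{6} = -7 + \frac{1}{6} \cdot 805 = -7 + \frac{805}{6} = \frac{763}{6} \approx 127.17$)
$-22439 - \left(n - d{\left(-2 \right)}\right) = -22439 - \frac{793}{6} = - \frac{135427}{6}$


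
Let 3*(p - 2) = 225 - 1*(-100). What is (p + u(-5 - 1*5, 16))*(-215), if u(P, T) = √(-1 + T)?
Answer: -71165/3 - 215*√15 ≈ -24554.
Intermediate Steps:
p = 331/3 (p = 2 + (225 - 1*(-100))/3 = 2 + (225 + 100)/3 = 2 + (⅓)*325 = 2 + 325/3 = 331/3 ≈ 110.33)
(p + u(-5 - 1*5, 16))*(-215) = (331/3 + √(-1 + 16))*(-215) = (331/3 + √15)*(-215) = -71165/3 - 215*√15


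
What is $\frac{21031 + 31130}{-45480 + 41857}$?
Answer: $- \frac{52161}{3623} \approx -14.397$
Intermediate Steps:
$\frac{21031 + 31130}{-45480 + 41857} = \frac{52161}{-3623} = 52161 \left(- \frac{1}{3623}\right) = - \frac{52161}{3623}$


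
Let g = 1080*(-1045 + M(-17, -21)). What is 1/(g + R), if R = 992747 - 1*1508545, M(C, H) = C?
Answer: -1/1662758 ≈ -6.0141e-7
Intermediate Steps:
g = -1146960 (g = 1080*(-1045 - 17) = 1080*(-1062) = -1146960)
R = -515798 (R = 992747 - 1508545 = -515798)
1/(g + R) = 1/(-1146960 - 515798) = 1/(-1662758) = -1/1662758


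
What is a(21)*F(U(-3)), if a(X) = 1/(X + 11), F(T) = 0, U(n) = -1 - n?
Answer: 0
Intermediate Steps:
a(X) = 1/(11 + X)
a(21)*F(U(-3)) = 0/(11 + 21) = 0/32 = (1/32)*0 = 0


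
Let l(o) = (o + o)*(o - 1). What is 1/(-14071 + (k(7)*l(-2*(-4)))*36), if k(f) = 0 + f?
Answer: 1/14153 ≈ 7.0656e-5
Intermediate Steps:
k(f) = f
l(o) = 2*o*(-1 + o) (l(o) = (2*o)*(-1 + o) = 2*o*(-1 + o))
1/(-14071 + (k(7)*l(-2*(-4)))*36) = 1/(-14071 + (7*(2*(-2*(-4))*(-1 - 2*(-4))))*36) = 1/(-14071 + (7*(2*8*(-1 + 8)))*36) = 1/(-14071 + (7*(2*8*7))*36) = 1/(-14071 + (7*112)*36) = 1/(-14071 + 784*36) = 1/(-14071 + 28224) = 1/14153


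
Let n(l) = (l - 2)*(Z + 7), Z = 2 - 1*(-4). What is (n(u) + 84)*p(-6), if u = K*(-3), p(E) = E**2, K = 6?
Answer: -6336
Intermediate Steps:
Z = 6 (Z = 2 + 4 = 6)
u = -18 (u = 6*(-3) = -18)
n(l) = -26 + 13*l (n(l) = (l - 2)*(6 + 7) = (-2 + l)*13 = -26 + 13*l)
(n(u) + 84)*p(-6) = ((-26 + 13*(-18)) + 84)*(-6)**2 = ((-26 - 234) + 84)*36 = (-260 + 84)*36 = -176*36 = -6336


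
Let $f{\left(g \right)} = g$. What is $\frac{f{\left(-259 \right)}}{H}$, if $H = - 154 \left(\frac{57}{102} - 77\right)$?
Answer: $- \frac{629}{28589} \approx -0.022001$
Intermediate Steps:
$H = \frac{200123}{17}$ ($H = - 154 \left(57 \cdot \frac{1}{102} - 77\right) = - 154 \left(\frac{19}{34} - 77\right) = \left(-154\right) \left(- \frac{2599}{34}\right) = \frac{200123}{17} \approx 11772.0$)
$\frac{f{\left(-259 \right)}}{H} = - \frac{259}{\frac{200123}{17}} = \left(-259\right) \frac{17}{200123} = - \frac{629}{28589}$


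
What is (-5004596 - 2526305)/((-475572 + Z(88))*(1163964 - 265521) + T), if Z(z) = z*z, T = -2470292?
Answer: 7530901/420319262096 ≈ 1.7917e-5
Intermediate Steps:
Z(z) = z**2
(-5004596 - 2526305)/((-475572 + Z(88))*(1163964 - 265521) + T) = (-5004596 - 2526305)/((-475572 + 88**2)*(1163964 - 265521) - 2470292) = -7530901/((-475572 + 7744)*898443 - 2470292) = -7530901/(-467828*898443 - 2470292) = -7530901/(-420316791804 - 2470292) = -7530901/(-420319262096) = -7530901*(-1/420319262096) = 7530901/420319262096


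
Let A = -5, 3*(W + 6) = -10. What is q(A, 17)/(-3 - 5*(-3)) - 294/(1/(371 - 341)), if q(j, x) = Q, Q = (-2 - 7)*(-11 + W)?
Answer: -35219/4 ≈ -8804.8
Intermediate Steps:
W = -28/3 (W = -6 + (1/3)*(-10) = -6 - 10/3 = -28/3 ≈ -9.3333)
Q = 183 (Q = (-2 - 7)*(-11 - 28/3) = -9*(-61/3) = 183)
q(j, x) = 183
q(A, 17)/(-3 - 5*(-3)) - 294/(1/(371 - 341)) = 183/(-3 - 5*(-3)) - 294/(1/(371 - 341)) = 183/(-3 + 15) - 294/(1/30) = 183/12 - 294/1/30 = 183*(1/12) - 294*30 = 61/4 - 8820 = -35219/4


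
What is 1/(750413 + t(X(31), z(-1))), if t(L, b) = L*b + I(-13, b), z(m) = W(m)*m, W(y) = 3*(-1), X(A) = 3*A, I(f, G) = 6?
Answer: 1/750698 ≈ 1.3321e-6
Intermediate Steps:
W(y) = -3
z(m) = -3*m
t(L, b) = 6 + L*b (t(L, b) = L*b + 6 = 6 + L*b)
1/(750413 + t(X(31), z(-1))) = 1/(750413 + (6 + (3*31)*(-3*(-1)))) = 1/(750413 + (6 + 93*3)) = 1/(750413 + (6 + 279)) = 1/(750413 + 285) = 1/750698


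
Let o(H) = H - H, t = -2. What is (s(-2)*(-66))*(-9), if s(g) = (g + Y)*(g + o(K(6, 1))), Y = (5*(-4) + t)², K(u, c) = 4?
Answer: -572616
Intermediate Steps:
o(H) = 0
Y = 484 (Y = (5*(-4) - 2)² = (-20 - 2)² = (-22)² = 484)
s(g) = g*(484 + g) (s(g) = (g + 484)*(g + 0) = (484 + g)*g = g*(484 + g))
(s(-2)*(-66))*(-9) = (-2*(484 - 2)*(-66))*(-9) = (-2*482*(-66))*(-9) = -964*(-66)*(-9) = 63624*(-9) = -572616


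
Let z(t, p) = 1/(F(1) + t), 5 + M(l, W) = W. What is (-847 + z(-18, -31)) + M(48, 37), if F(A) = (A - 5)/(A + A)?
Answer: -16301/20 ≈ -815.05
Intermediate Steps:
F(A) = (-5 + A)/(2*A) (F(A) = (-5 + A)/((2*A)) = (-5 + A)*(1/(2*A)) = (-5 + A)/(2*A))
M(l, W) = -5 + W
z(t, p) = 1/(-2 + t) (z(t, p) = 1/((½)*(-5 + 1)/1 + t) = 1/((½)*1*(-4) + t) = 1/(-2 + t))
(-847 + z(-18, -31)) + M(48, 37) = (-847 + 1/(-2 - 18)) + (-5 + 37) = (-847 + 1/(-20)) + 32 = (-847 - 1/20) + 32 = -16941/20 + 32 = -16301/20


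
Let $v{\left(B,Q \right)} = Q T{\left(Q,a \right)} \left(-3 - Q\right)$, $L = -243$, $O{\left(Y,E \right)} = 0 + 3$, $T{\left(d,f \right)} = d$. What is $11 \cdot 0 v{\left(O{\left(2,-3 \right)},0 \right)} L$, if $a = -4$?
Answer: $0$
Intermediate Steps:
$O{\left(Y,E \right)} = 3$
$v{\left(B,Q \right)} = Q^{2} \left(-3 - Q\right)$ ($v{\left(B,Q \right)} = Q Q \left(-3 - Q\right) = Q^{2} \left(-3 - Q\right)$)
$11 \cdot 0 v{\left(O{\left(2,-3 \right)},0 \right)} L = 11 \cdot 0 \cdot 0^{2} \left(-3 - 0\right) \left(-243\right) = 0 \cdot 0 \left(-3 + 0\right) \left(-243\right) = 0 \cdot 0 \left(-3\right) \left(-243\right) = 0 \cdot 0 \left(-243\right) = 0 \left(-243\right) = 0$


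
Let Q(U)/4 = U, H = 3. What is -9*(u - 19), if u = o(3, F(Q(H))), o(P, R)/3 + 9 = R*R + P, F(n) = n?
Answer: -3555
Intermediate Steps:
Q(U) = 4*U
o(P, R) = -27 + 3*P + 3*R² (o(P, R) = -27 + 3*(R*R + P) = -27 + 3*(R² + P) = -27 + 3*(P + R²) = -27 + (3*P + 3*R²) = -27 + 3*P + 3*R²)
u = 414 (u = -27 + 3*3 + 3*(4*3)² = -27 + 9 + 3*12² = -27 + 9 + 3*144 = -27 + 9 + 432 = 414)
-9*(u - 19) = -9*(414 - 19) = -9*395 = -3555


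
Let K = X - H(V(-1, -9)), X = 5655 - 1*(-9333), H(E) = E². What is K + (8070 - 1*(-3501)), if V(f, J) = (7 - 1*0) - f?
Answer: 26495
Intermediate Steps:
V(f, J) = 7 - f (V(f, J) = (7 + 0) - f = 7 - f)
X = 14988 (X = 5655 + 9333 = 14988)
K = 14924 (K = 14988 - (7 - 1*(-1))² = 14988 - (7 + 1)² = 14988 - 1*8² = 14988 - 1*64 = 14988 - 64 = 14924)
K + (8070 - 1*(-3501)) = 14924 + (8070 - 1*(-3501)) = 14924 + (8070 + 3501) = 14924 + 11571 = 26495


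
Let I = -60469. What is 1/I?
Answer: -1/60469 ≈ -1.6537e-5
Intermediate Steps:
1/I = 1/(-60469) = -1/60469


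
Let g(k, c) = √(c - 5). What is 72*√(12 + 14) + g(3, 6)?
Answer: 1 + 72*√26 ≈ 368.13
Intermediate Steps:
g(k, c) = √(-5 + c)
72*√(12 + 14) + g(3, 6) = 72*√(12 + 14) + √(-5 + 6) = 72*√26 + √1 = 72*√26 + 1 = 1 + 72*√26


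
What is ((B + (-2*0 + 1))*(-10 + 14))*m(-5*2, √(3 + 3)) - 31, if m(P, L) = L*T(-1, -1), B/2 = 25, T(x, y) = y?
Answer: -31 - 204*√6 ≈ -530.70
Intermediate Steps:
B = 50 (B = 2*25 = 50)
m(P, L) = -L (m(P, L) = L*(-1) = -L)
((B + (-2*0 + 1))*(-10 + 14))*m(-5*2, √(3 + 3)) - 31 = ((50 + (-2*0 + 1))*(-10 + 14))*(-√(3 + 3)) - 31 = ((50 + (0 + 1))*4)*(-√6) - 31 = ((50 + 1)*4)*(-√6) - 31 = (51*4)*(-√6) - 31 = 204*(-√6) - 31 = -204*√6 - 31 = -31 - 204*√6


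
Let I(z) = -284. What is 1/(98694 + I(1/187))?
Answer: 1/98410 ≈ 1.0162e-5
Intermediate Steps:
1/(98694 + I(1/187)) = 1/(98694 - 284) = 1/98410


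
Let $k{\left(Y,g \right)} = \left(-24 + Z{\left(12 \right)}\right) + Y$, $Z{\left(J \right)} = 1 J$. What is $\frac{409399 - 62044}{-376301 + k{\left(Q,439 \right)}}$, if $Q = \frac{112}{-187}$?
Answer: $- \frac{21651795}{23456881} \approx -0.92305$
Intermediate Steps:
$Z{\left(J \right)} = J$
$Q = - \frac{112}{187}$ ($Q = 112 \left(- \frac{1}{187}\right) = - \frac{112}{187} \approx -0.59893$)
$k{\left(Y,g \right)} = -12 + Y$ ($k{\left(Y,g \right)} = \left(-24 + 12\right) + Y = -12 + Y$)
$\frac{409399 - 62044}{-376301 + k{\left(Q,439 \right)}} = \frac{409399 - 62044}{-376301 - \frac{2356}{187}} = \frac{347355}{-376301 - \frac{2356}{187}} = \frac{347355}{- \frac{70370643}{187}} = 347355 \left(- \frac{187}{70370643}\right) = - \frac{21651795}{23456881}$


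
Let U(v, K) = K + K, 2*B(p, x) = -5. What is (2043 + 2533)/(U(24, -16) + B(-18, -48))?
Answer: -9152/69 ≈ -132.64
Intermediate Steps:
B(p, x) = -5/2 (B(p, x) = (½)*(-5) = -5/2)
U(v, K) = 2*K
(2043 + 2533)/(U(24, -16) + B(-18, -48)) = (2043 + 2533)/(2*(-16) - 5/2) = 4576/(-32 - 5/2) = 4576/(-69/2) = 4576*(-2/69) = -9152/69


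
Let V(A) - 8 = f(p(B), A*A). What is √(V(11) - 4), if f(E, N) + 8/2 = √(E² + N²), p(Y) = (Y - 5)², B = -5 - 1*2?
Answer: 35377^(¼) ≈ 13.715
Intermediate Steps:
B = -7 (B = -5 - 2 = -7)
p(Y) = (-5 + Y)²
f(E, N) = -4 + √(E² + N²)
V(A) = 4 + √(20736 + A⁴) (V(A) = 8 + (-4 + √(((-5 - 7)²)² + (A*A)²)) = 8 + (-4 + √(((-12)²)² + (A²)²)) = 8 + (-4 + √(144² + A⁴)) = 8 + (-4 + √(20736 + A⁴)) = 4 + √(20736 + A⁴))
√(V(11) - 4) = √((4 + √(20736 + 11⁴)) - 4) = √((4 + √(20736 + 14641)) - 4) = √((4 + √35377) - 4) = √(√35377) = 35377^(¼)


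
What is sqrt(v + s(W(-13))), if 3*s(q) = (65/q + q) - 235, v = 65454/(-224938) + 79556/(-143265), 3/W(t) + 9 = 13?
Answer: I*sqrt(51967230450368403566935)/32225742570 ≈ 7.0739*I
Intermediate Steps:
W(t) = 3/4 (W(t) = 3/(-9 + 13) = 3/4)
v = -13636217419/16112871285 (v = 65454*(-1/224938) + 79556*(-1/143265) = -32727/112469 - 79556/143265 = -13636217419/16112871285 ≈ -0.84629)
s(q) = -235/3 + q/3 + 65/(3*q) (s(q) = ((65/q + q) - 235)/3 = ((q + 65/q) - 235)/3 = (-235 + q + 65/q)/3 = -235/3 + q/3 + 65/(3*q))
sqrt(v + s(W(-13))) = sqrt(-13636217419/16112871285 + (65 + 3*(-235 + 3/4)/4)/(3*(3/4))) = sqrt(-13636217419/16112871285 + (1/3)*(4/3)*(65 + (3/4)*(-937/4))) = sqrt(-13636217419/16112871285 + (1/3)*(4/3)*(65 - 2811/16)) = sqrt(-13636217419/16112871285 + (1/3)*(4/3)*(-1771/16)) = sqrt(-13636217419/16112871285 - 1771/36) = sqrt(-9675599624273/193354455420) = I*sqrt(51967230450368403566935)/32225742570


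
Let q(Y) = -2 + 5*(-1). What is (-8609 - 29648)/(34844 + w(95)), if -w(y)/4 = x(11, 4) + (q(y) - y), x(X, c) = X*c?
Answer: -38257/35076 ≈ -1.0907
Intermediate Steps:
q(Y) = -7 (q(Y) = -2 - 5 = -7)
w(y) = -148 + 4*y (w(y) = -4*(11*4 + (-7 - y)) = -4*(44 + (-7 - y)) = -4*(37 - y) = -148 + 4*y)
(-8609 - 29648)/(34844 + w(95)) = (-8609 - 29648)/(34844 + (-148 + 4*95)) = -38257/(34844 + (-148 + 380)) = -38257/(34844 + 232) = -38257/35076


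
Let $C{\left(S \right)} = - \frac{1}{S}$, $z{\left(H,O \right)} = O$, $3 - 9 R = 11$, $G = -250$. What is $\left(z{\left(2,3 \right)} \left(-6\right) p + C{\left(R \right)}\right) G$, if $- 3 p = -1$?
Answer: $\frac{4875}{4} \approx 1218.8$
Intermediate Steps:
$p = \frac{1}{3}$ ($p = \left(- \frac{1}{3}\right) \left(-1\right) = \frac{1}{3} \approx 0.33333$)
$R = - \frac{8}{9}$ ($R = \frac{1}{3} - \frac{11}{9} = - \frac{8}{9} \approx -0.88889$)
$\left(z{\left(2,3 \right)} \left(-6\right) p + C{\left(R \right)}\right) G = \left(3 \left(-6\right) \frac{1}{3} - \frac{1}{- \frac{8}{9}}\right) \left(-250\right) = \left(\left(-18\right) \frac{1}{3} - - \frac{9}{8}\right) \left(-250\right) = \left(-6 + \frac{9}{8}\right) \left(-250\right) = \left(- \frac{39}{8}\right) \left(-250\right) = \frac{4875}{4}$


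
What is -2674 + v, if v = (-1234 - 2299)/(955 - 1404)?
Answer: -1197093/449 ≈ -2666.1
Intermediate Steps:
v = 3533/449 (v = -3533/(-449) = -3533*(-1/449) = 3533/449 ≈ 7.8686)
-2674 + v = -2674 + 3533/449 = -1197093/449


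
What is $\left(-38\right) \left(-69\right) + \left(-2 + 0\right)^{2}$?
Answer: $2626$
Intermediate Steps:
$\left(-38\right) \left(-69\right) + \left(-2 + 0\right)^{2} = 2622 + \left(-2\right)^{2} = 2622 + 4 = 2626$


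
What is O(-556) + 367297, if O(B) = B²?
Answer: 676433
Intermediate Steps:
O(-556) + 367297 = (-556)² + 367297 = 309136 + 367297 = 676433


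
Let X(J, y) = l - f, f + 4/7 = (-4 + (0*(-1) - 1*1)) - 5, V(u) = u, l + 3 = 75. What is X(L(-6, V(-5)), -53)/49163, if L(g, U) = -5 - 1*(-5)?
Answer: 578/344141 ≈ 0.0016795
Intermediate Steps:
l = 72 (l = -3 + 75 = 72)
f = -74/7 (f = -4/7 + ((-4 + (0*(-1) - 1*1)) - 5) = -4/7 + ((-4 + (0 - 1)) - 5) = -4/7 + ((-4 - 1) - 5) = -4/7 + (-5 - 5) = -4/7 - 10 = -74/7 ≈ -10.571)
L(g, U) = 0 (L(g, U) = -5 + 5 = 0)
X(J, y) = 578/7 (X(J, y) = 72 - 1*(-74/7) = 72 + 74/7 = 578/7)
X(L(-6, V(-5)), -53)/49163 = (578/7)/49163 = (578/7)*(1/49163) = 578/344141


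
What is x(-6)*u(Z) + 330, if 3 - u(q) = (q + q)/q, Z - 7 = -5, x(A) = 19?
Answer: 349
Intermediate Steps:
Z = 2 (Z = 7 - 5 = 2)
u(q) = 1 (u(q) = 3 - (q + q)/q = 3 - 2*q/q = 3 - 1*2 = 3 - 2 = 1)
x(-6)*u(Z) + 330 = 19*1 + 330 = 19 + 330 = 349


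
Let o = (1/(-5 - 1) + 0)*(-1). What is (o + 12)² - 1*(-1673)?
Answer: 65557/36 ≈ 1821.0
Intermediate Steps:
o = ⅙ (o = (1/(-6) + 0)*(-1) = (-⅙ + 0)*(-1) = -⅙*(-1) = ⅙ ≈ 0.16667)
(o + 12)² - 1*(-1673) = (⅙ + 12)² - 1*(-1673) = (73/6)² + 1673 = 5329/36 + 1673 = 65557/36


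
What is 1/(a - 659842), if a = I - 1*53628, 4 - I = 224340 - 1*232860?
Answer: -1/704946 ≈ -1.4185e-6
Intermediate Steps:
I = 8524 (I = 4 - (224340 - 1*232860) = 4 - (224340 - 232860) = 4 - 1*(-8520) = 4 + 8520 = 8524)
a = -45104 (a = 8524 - 1*53628 = 8524 - 53628 = -45104)
1/(a - 659842) = 1/(-45104 - 659842) = 1/(-704946) = -1/704946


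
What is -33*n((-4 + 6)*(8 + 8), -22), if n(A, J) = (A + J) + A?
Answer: -1386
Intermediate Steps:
n(A, J) = J + 2*A
-33*n((-4 + 6)*(8 + 8), -22) = -33*(-22 + 2*((-4 + 6)*(8 + 8))) = -33*(-22 + 2*(2*16)) = -33*(-22 + 2*32) = -33*(-22 + 64) = -33*42 = -1386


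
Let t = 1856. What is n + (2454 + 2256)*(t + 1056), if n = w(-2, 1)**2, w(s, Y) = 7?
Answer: 13715569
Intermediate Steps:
n = 49 (n = 7**2 = 49)
n + (2454 + 2256)*(t + 1056) = 49 + (2454 + 2256)*(1856 + 1056) = 49 + 4710*2912 = 49 + 13715520 = 13715569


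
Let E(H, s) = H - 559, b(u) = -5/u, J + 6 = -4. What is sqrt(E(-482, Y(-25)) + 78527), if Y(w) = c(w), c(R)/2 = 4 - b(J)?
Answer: sqrt(77486) ≈ 278.36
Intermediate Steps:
J = -10 (J = -6 - 4 = -10)
c(R) = 7 (c(R) = 2*(4 - (-5)/(-10)) = 2*(4 - (-5)*(-1)/10) = 2*(4 - 1*1/2) = 2*(4 - 1/2) = 2*(7/2) = 7)
Y(w) = 7
E(H, s) = -559 + H
sqrt(E(-482, Y(-25)) + 78527) = sqrt((-559 - 482) + 78527) = sqrt(-1041 + 78527) = sqrt(77486)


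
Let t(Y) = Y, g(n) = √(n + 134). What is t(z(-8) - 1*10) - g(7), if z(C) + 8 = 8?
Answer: -10 - √141 ≈ -21.874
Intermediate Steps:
z(C) = 0 (z(C) = -8 + 8 = 0)
g(n) = √(134 + n)
t(z(-8) - 1*10) - g(7) = (0 - 1*10) - √(134 + 7) = (0 - 10) - √141 = -10 - √141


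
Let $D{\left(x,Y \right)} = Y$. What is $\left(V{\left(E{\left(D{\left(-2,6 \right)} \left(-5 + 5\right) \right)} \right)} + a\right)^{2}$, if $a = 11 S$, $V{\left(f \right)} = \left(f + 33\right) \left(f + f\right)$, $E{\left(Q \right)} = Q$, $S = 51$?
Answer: $314721$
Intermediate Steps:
$V{\left(f \right)} = 2 f \left(33 + f\right)$ ($V{\left(f \right)} = \left(33 + f\right) 2 f = 2 f \left(33 + f\right)$)
$a = 561$ ($a = 11 \cdot 51 = 561$)
$\left(V{\left(E{\left(D{\left(-2,6 \right)} \left(-5 + 5\right) \right)} \right)} + a\right)^{2} = \left(2 \cdot 6 \left(-5 + 5\right) \left(33 + 6 \left(-5 + 5\right)\right) + 561\right)^{2} = \left(2 \cdot 6 \cdot 0 \left(33 + 6 \cdot 0\right) + 561\right)^{2} = \left(2 \cdot 0 \left(33 + 0\right) + 561\right)^{2} = \left(2 \cdot 0 \cdot 33 + 561\right)^{2} = \left(0 + 561\right)^{2} = 561^{2} = 314721$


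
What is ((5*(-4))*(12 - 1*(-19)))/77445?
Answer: -124/15489 ≈ -0.0080057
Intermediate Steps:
((5*(-4))*(12 - 1*(-19)))/77445 = -20*(12 + 19)*(1/77445) = -20*31*(1/77445) = -620*1/77445 = -124/15489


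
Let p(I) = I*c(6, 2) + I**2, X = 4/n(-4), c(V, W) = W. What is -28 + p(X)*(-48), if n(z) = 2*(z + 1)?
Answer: 44/3 ≈ 14.667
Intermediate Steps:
n(z) = 2 + 2*z (n(z) = 2*(1 + z) = 2 + 2*z)
X = -2/3 (X = 4/(2 + 2*(-4)) = 4/(2 - 8) = 4/(-6) = 4*(-1/6) = -2/3 ≈ -0.66667)
p(I) = I**2 + 2*I (p(I) = I*2 + I**2 = 2*I + I**2 = I**2 + 2*I)
-28 + p(X)*(-48) = -28 - 2*(2 - 2/3)/3*(-48) = -28 - 2/3*4/3*(-48) = -28 - 8/9*(-48) = -28 + 128/3 = 44/3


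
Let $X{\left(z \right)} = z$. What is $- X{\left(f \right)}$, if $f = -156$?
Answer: $156$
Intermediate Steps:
$- X{\left(f \right)} = \left(-1\right) \left(-156\right) = 156$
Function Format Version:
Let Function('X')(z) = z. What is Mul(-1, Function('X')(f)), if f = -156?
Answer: 156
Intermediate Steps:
Mul(-1, Function('X')(f)) = Mul(-1, -156) = 156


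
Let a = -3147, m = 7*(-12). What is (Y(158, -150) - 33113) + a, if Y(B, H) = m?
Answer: -36344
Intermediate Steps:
m = -84
Y(B, H) = -84
(Y(158, -150) - 33113) + a = (-84 - 33113) - 3147 = -33197 - 3147 = -36344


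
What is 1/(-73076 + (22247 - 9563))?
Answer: -1/60392 ≈ -1.6558e-5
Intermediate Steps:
1/(-73076 + (22247 - 9563)) = 1/(-73076 + 12684) = 1/(-60392) = -1/60392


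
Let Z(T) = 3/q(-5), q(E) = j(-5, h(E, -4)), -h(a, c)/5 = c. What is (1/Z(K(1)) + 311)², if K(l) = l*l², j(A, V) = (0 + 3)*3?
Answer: 98596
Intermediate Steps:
h(a, c) = -5*c
j(A, V) = 9 (j(A, V) = 3*3 = 9)
K(l) = l³
q(E) = 9
Z(T) = ⅓ (Z(T) = 3/9 = 3*(⅑) = ⅓)
(1/Z(K(1)) + 311)² = (1/(⅓) + 311)² = (3 + 311)² = 314² = 98596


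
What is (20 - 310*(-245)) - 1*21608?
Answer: 54362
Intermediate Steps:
(20 - 310*(-245)) - 1*21608 = (20 + 75950) - 21608 = 75970 - 21608 = 54362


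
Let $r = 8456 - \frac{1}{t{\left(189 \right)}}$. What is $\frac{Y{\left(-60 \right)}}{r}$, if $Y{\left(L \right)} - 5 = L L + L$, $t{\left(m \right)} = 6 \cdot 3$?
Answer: $\frac{63810}{152207} \approx 0.41923$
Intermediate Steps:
$t{\left(m \right)} = 18$
$Y{\left(L \right)} = 5 + L + L^{2}$ ($Y{\left(L \right)} = 5 + \left(L L + L\right) = 5 + \left(L^{2} + L\right) = 5 + \left(L + L^{2}\right) = 5 + L + L^{2}$)
$r = \frac{152207}{18}$ ($r = 8456 - \frac{1}{18} = \frac{152207}{18} \approx 8455.9$)
$\frac{Y{\left(-60 \right)}}{r} = \frac{5 - 60 + \left(-60\right)^{2}}{\frac{152207}{18}} = \left(5 - 60 + 3600\right) \frac{18}{152207} = 3545 \cdot \frac{18}{152207} = \frac{63810}{152207}$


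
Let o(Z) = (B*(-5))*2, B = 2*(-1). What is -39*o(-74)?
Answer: -780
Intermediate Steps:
B = -2
o(Z) = 20 (o(Z) = -2*(-5)*2 = 10*2 = 20)
-39*o(-74) = -39*20 = -780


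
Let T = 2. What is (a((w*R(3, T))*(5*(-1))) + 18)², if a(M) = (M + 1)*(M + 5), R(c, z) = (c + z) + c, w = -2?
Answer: 47651409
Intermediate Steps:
R(c, z) = z + 2*c
a(M) = (1 + M)*(5 + M)
(a((w*R(3, T))*(5*(-1))) + 18)² = ((5 + ((-2*(2 + 2*3))*(5*(-1)))² + 6*((-2*(2 + 2*3))*(5*(-1)))) + 18)² = ((5 + (-2*(2 + 6)*(-5))² + 6*(-2*(2 + 6)*(-5))) + 18)² = ((5 + (-2*8*(-5))² + 6*(-2*8*(-5))) + 18)² = ((5 + (-16*(-5))² + 6*(-16*(-5))) + 18)² = ((5 + 80² + 6*80) + 18)² = ((5 + 6400 + 480) + 18)² = (6885 + 18)² = 6903² = 47651409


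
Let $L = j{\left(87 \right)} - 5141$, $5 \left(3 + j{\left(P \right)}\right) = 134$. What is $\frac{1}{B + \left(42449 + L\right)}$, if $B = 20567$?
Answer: $\frac{5}{289494} \approx 1.7272 \cdot 10^{-5}$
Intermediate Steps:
$j{\left(P \right)} = \frac{119}{5}$ ($j{\left(P \right)} = -3 + \frac{1}{5} \cdot 134 = -3 + \frac{134}{5} = \frac{119}{5}$)
$L = - \frac{25586}{5}$ ($L = \frac{119}{5} - 5141 = - \frac{25586}{5} \approx -5117.2$)
$\frac{1}{B + \left(42449 + L\right)} = \frac{1}{20567 + \left(42449 - \frac{25586}{5}\right)} = \frac{1}{20567 + \frac{186659}{5}} = \frac{1}{\frac{289494}{5}} = \frac{5}{289494}$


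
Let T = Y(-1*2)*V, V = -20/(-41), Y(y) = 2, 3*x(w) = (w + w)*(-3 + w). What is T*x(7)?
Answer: 2240/123 ≈ 18.211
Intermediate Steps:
x(w) = 2*w*(-3 + w)/3 (x(w) = ((w + w)*(-3 + w))/3 = ((2*w)*(-3 + w))/3 = (2*w*(-3 + w))/3 = 2*w*(-3 + w)/3)
V = 20/41 (V = -20*(-1/41) = 20/41 ≈ 0.48780)
T = 40/41 (T = 2*(20/41) = 40/41 ≈ 0.97561)
T*x(7) = 40*((⅔)*7*(-3 + 7))/41 = 40*((⅔)*7*4)/41 = (40/41)*(56/3) = 2240/123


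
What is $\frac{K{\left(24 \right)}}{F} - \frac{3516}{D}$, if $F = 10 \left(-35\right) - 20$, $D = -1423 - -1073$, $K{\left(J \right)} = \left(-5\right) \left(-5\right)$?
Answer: $\frac{129217}{12950} \approx 9.9781$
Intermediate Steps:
$K{\left(J \right)} = 25$
$D = -350$ ($D = -1423 + 1073 = -350$)
$F = -370$ ($F = -350 - 20 = -370$)
$\frac{K{\left(24 \right)}}{F} - \frac{3516}{D} = \frac{25}{-370} - \frac{3516}{-350} = 25 \left(- \frac{1}{370}\right) - - \frac{1758}{175} = - \frac{5}{74} + \frac{1758}{175} = \frac{129217}{12950}$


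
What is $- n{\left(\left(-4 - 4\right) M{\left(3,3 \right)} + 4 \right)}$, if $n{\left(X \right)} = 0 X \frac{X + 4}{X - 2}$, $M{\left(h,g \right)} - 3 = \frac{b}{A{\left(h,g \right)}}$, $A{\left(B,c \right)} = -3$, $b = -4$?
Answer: $0$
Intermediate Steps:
$M{\left(h,g \right)} = \frac{13}{3}$ ($M{\left(h,g \right)} = 3 - \frac{4}{-3} = 3 - - \frac{4}{3} = 3 + \frac{4}{3} = \frac{13}{3}$)
$n{\left(X \right)} = 0$ ($n{\left(X \right)} = 0 \frac{4 + X}{-2 + X} = 0$)
$- n{\left(\left(-4 - 4\right) M{\left(3,3 \right)} + 4 \right)} = \left(-1\right) 0 = 0$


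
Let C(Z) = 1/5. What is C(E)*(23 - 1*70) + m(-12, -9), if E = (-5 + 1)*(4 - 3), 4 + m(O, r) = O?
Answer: -127/5 ≈ -25.400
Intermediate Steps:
m(O, r) = -4 + O
E = -4 (E = -4*1 = -4)
C(Z) = ⅕
C(E)*(23 - 1*70) + m(-12, -9) = (23 - 1*70)/5 + (-4 - 12) = (23 - 70)/5 - 16 = (⅕)*(-47) - 16 = -47/5 - 16 = -127/5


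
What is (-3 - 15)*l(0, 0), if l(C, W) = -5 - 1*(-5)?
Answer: 0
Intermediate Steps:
l(C, W) = 0 (l(C, W) = -5 + 5 = 0)
(-3 - 15)*l(0, 0) = (-3 - 15)*0 = -18*0 = 0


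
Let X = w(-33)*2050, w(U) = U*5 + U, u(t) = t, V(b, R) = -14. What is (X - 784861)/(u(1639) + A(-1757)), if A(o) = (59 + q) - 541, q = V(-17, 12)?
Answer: -1190761/1143 ≈ -1041.8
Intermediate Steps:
w(U) = 6*U (w(U) = 5*U + U = 6*U)
q = -14
X = -405900 (X = (6*(-33))*2050 = -198*2050 = -405900)
A(o) = -496 (A(o) = (59 - 14) - 541 = 45 - 541 = -496)
(X - 784861)/(u(1639) + A(-1757)) = (-405900 - 784861)/(1639 - 496) = -1190761/1143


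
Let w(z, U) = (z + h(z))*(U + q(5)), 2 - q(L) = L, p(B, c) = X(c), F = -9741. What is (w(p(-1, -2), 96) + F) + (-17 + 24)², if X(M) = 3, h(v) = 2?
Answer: -9227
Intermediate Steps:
p(B, c) = 3
q(L) = 2 - L
w(z, U) = (-3 + U)*(2 + z) (w(z, U) = (z + 2)*(U + (2 - 1*5)) = (2 + z)*(U + (2 - 5)) = (2 + z)*(U - 3) = (2 + z)*(-3 + U) = (-3 + U)*(2 + z))
(w(p(-1, -2), 96) + F) + (-17 + 24)² = ((-6 - 3*3 + 2*96 + 96*3) - 9741) + (-17 + 24)² = ((-6 - 9 + 192 + 288) - 9741) + 7² = (465 - 9741) + 49 = -9276 + 49 = -9227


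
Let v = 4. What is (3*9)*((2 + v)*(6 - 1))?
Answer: 810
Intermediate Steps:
(3*9)*((2 + v)*(6 - 1)) = (3*9)*((2 + 4)*(6 - 1)) = 27*(6*5) = 27*30 = 810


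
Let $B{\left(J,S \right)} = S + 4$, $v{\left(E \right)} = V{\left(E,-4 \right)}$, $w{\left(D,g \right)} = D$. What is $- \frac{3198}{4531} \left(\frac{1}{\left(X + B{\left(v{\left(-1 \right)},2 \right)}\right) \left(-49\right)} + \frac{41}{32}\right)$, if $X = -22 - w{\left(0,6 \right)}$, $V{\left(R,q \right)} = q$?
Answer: $- \frac{3215589}{3552304} \approx -0.90521$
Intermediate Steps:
$v{\left(E \right)} = -4$
$X = -22$ ($X = -22 - 0 = -22 + 0 = -22$)
$B{\left(J,S \right)} = 4 + S$
$- \frac{3198}{4531} \left(\frac{1}{\left(X + B{\left(v{\left(-1 \right)},2 \right)}\right) \left(-49\right)} + \frac{41}{32}\right) = - \frac{3198}{4531} \left(\frac{1}{\left(-22 + \left(4 + 2\right)\right) \left(-49\right)} + \frac{41}{32}\right) = \left(-3198\right) \frac{1}{4531} \left(\frac{1}{-22 + 6} \left(- \frac{1}{49}\right) + 41 \cdot \frac{1}{32}\right) = - \frac{3198 \left(\frac{1}{-16} \left(- \frac{1}{49}\right) + \frac{41}{32}\right)}{4531} = - \frac{3198 \left(\left(- \frac{1}{16}\right) \left(- \frac{1}{49}\right) + \frac{41}{32}\right)}{4531} = - \frac{3198 \left(\frac{1}{784} + \frac{41}{32}\right)}{4531} = \left(- \frac{3198}{4531}\right) \frac{2011}{1568} = - \frac{3215589}{3552304}$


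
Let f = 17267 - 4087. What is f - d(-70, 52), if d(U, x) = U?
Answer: 13250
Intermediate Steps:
f = 13180
f - d(-70, 52) = 13180 - 1*(-70) = 13180 + 70 = 13250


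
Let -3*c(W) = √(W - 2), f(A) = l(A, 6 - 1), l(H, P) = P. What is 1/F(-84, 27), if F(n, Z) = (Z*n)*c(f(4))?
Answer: √3/2268 ≈ 0.00076369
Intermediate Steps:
f(A) = 5 (f(A) = 6 - 1 = 5)
c(W) = -√(-2 + W)/3 (c(W) = -√(W - 2)/3 = -√(-2 + W)/3)
F(n, Z) = -Z*n*√3/3 (F(n, Z) = (Z*n)*(-√(-2 + 5)/3) = (Z*n)*(-√3/3) = -Z*n*√3/3)
1/F(-84, 27) = 1/(-⅓*27*(-84)*√3) = 1/(756*√3) = √3/2268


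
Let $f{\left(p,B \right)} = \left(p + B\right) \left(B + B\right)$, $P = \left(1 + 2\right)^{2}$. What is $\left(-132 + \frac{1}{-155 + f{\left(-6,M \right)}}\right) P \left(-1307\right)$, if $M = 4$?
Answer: $\frac{29502911}{19} \approx 1.5528 \cdot 10^{6}$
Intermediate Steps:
$P = 9$ ($P = 3^{2} = 9$)
$f{\left(p,B \right)} = 2 B \left(B + p\right)$ ($f{\left(p,B \right)} = \left(B + p\right) 2 B = 2 B \left(B + p\right)$)
$\left(-132 + \frac{1}{-155 + f{\left(-6,M \right)}}\right) P \left(-1307\right) = \left(-132 + \frac{1}{-155 + 2 \cdot 4 \left(4 - 6\right)}\right) 9 \left(-1307\right) = \left(-132 + \frac{1}{-155 + 2 \cdot 4 \left(-2\right)}\right) \left(-11763\right) = \left(-132 + \frac{1}{-155 - 16}\right) \left(-11763\right) = \left(-132 + \frac{1}{-171}\right) \left(-11763\right) = \left(-132 - \frac{1}{171}\right) \left(-11763\right) = \left(- \frac{22573}{171}\right) \left(-11763\right) = \frac{29502911}{19}$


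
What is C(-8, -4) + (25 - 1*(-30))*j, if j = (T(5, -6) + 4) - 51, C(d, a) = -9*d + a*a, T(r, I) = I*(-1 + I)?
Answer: -187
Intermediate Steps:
C(d, a) = a² - 9*d (C(d, a) = -9*d + a² = a² - 9*d)
j = -5 (j = (-6*(-1 - 6) + 4) - 51 = (-6*(-7) + 4) - 51 = (42 + 4) - 51 = 46 - 51 = -5)
C(-8, -4) + (25 - 1*(-30))*j = ((-4)² - 9*(-8)) + (25 - 1*(-30))*(-5) = (16 + 72) + (25 + 30)*(-5) = 88 + 55*(-5) = 88 - 275 = -187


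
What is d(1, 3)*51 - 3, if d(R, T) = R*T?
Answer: 150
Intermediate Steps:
d(1, 3)*51 - 3 = (1*3)*51 - 3 = 3*51 - 3 = 153 - 3 = 150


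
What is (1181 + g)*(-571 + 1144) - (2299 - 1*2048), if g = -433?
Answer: 428353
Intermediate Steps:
(1181 + g)*(-571 + 1144) - (2299 - 1*2048) = (1181 - 433)*(-571 + 1144) - (2299 - 1*2048) = 748*573 - (2299 - 2048) = 428604 - 1*251 = 428604 - 251 = 428353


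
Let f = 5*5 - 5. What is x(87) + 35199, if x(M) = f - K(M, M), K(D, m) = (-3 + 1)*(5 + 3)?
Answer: 35235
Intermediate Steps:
K(D, m) = -16 (K(D, m) = -2*8 = -16)
f = 20 (f = 25 - 5 = 20)
x(M) = 36 (x(M) = 20 - 1*(-16) = 20 + 16 = 36)
x(87) + 35199 = 36 + 35199 = 35235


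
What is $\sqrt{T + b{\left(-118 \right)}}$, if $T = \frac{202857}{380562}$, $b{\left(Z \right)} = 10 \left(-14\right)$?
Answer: $\frac{i \sqrt{2244293483614}}{126854} \approx 11.81 i$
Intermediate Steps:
$b{\left(Z \right)} = -140$
$T = \frac{67619}{126854}$ ($T = 202857 \cdot \frac{1}{380562} = \frac{67619}{126854} \approx 0.53305$)
$\sqrt{T + b{\left(-118 \right)}} = \sqrt{\frac{67619}{126854} - 140} = \sqrt{- \frac{17691941}{126854}} = \frac{i \sqrt{2244293483614}}{126854}$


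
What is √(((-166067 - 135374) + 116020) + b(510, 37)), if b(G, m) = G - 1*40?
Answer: I*√184951 ≈ 430.06*I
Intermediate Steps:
b(G, m) = -40 + G (b(G, m) = G - 40 = -40 + G)
√(((-166067 - 135374) + 116020) + b(510, 37)) = √(((-166067 - 135374) + 116020) + (-40 + 510)) = √((-301441 + 116020) + 470) = √(-185421 + 470) = √(-184951) = I*√184951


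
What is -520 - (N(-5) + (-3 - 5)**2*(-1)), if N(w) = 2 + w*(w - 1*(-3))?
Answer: -468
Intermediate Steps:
N(w) = 2 + w*(3 + w) (N(w) = 2 + w*(w + 3) = 2 + w*(3 + w))
-520 - (N(-5) + (-3 - 5)**2*(-1)) = -520 - ((2 + (-5)**2 + 3*(-5)) + (-3 - 5)**2*(-1)) = -520 - ((2 + 25 - 15) + (-8)**2*(-1)) = -520 - (12 + 64*(-1)) = -520 - (12 - 64) = -520 - 1*(-52) = -520 + 52 = -468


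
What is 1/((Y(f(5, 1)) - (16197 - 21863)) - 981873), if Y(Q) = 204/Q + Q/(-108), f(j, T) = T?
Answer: -108/105408325 ≈ -1.0246e-6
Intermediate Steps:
Y(Q) = 204/Q - Q/108 (Y(Q) = 204/Q + Q*(-1/108) = 204/Q - Q/108)
1/((Y(f(5, 1)) - (16197 - 21863)) - 981873) = 1/(((204/1 - 1/108*1) - (16197 - 21863)) - 981873) = 1/(((204*1 - 1/108) - 1*(-5666)) - 981873) = 1/(((204 - 1/108) + 5666) - 981873) = 1/((22031/108 + 5666) - 981873) = 1/(633959/108 - 981873) = 1/(-105408325/108) = -108/105408325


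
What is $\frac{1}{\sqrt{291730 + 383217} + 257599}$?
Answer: $\frac{257599}{66356569854} - \frac{\sqrt{674947}}{66356569854} \approx 3.8697 \cdot 10^{-6}$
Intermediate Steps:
$\frac{1}{\sqrt{291730 + 383217} + 257599} = \frac{1}{\sqrt{674947} + 257599} = \frac{1}{257599 + \sqrt{674947}}$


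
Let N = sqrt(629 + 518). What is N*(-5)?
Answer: -5*sqrt(1147) ≈ -169.34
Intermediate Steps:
N = sqrt(1147) ≈ 33.867
N*(-5) = sqrt(1147)*(-5) = -5*sqrt(1147)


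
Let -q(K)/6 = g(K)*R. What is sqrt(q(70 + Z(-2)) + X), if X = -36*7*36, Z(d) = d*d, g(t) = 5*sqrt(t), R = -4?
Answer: 2*sqrt(-2268 + 30*sqrt(74)) ≈ 89.665*I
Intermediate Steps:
Z(d) = d**2
X = -9072 (X = -252*36 = -9072)
q(K) = 120*sqrt(K) (q(K) = -6*5*sqrt(K)*(-4) = -(-120)*sqrt(K) = 120*sqrt(K))
sqrt(q(70 + Z(-2)) + X) = sqrt(120*sqrt(70 + (-2)**2) - 9072) = sqrt(120*sqrt(70 + 4) - 9072) = sqrt(120*sqrt(74) - 9072) = sqrt(-9072 + 120*sqrt(74))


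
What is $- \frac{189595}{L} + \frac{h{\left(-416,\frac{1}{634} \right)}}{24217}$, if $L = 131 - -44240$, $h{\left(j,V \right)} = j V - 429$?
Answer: $- \frac{1461524185026}{340626804719} \approx -4.2907$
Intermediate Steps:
$h{\left(j,V \right)} = -429 + V j$ ($h{\left(j,V \right)} = V j - 429 = -429 + V j$)
$L = 44371$ ($L = 131 + 44240 = 44371$)
$- \frac{189595}{L} + \frac{h{\left(-416,\frac{1}{634} \right)}}{24217} = - \frac{189595}{44371} + \frac{-429 + \frac{1}{634} \left(-416\right)}{24217} = \left(-189595\right) \frac{1}{44371} + \left(-429 + \frac{1}{634} \left(-416\right)\right) \frac{1}{24217} = - \frac{189595}{44371} + \left(-429 - \frac{208}{317}\right) \frac{1}{24217} = - \frac{189595}{44371} - \frac{136201}{7676789} = - \frac{1461524185026}{340626804719}$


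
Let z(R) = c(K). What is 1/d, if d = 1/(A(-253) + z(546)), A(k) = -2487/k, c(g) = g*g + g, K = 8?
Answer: 20703/253 ≈ 81.830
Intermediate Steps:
c(g) = g + g² (c(g) = g² + g = g + g²)
z(R) = 72 (z(R) = 8*(1 + 8) = 8*9 = 72)
d = 253/20703 (d = 1/(-2487/(-253) + 72) = 1/(-2487*(-1/253) + 72) = 1/(2487/253 + 72) = 1/(20703/253) = 253/20703 ≈ 0.012220)
1/d = 1/(253/20703) = 20703/253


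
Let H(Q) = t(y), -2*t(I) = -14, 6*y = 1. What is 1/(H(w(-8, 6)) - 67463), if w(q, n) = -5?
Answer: -1/67456 ≈ -1.4824e-5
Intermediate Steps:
y = ⅙ (y = (⅙)*1 = ⅙ ≈ 0.16667)
t(I) = 7 (t(I) = -½*(-14) = 7)
H(Q) = 7
1/(H(w(-8, 6)) - 67463) = 1/(7 - 67463) = 1/(-67456) = -1/67456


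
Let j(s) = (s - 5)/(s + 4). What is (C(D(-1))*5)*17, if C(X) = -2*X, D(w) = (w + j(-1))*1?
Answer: 510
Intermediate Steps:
j(s) = (-5 + s)/(4 + s)
D(w) = -2 + w (D(w) = (w + (-5 - 1)/(4 - 1))*1 = (w - 6/3)*1 = (w + (⅓)*(-6))*1 = (w - 2)*1 = (-2 + w)*1 = -2 + w)
(C(D(-1))*5)*17 = (-2*(-2 - 1)*5)*17 = (-2*(-3)*5)*17 = (6*5)*17 = 30*17 = 510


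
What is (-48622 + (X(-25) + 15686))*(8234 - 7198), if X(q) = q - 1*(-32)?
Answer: -34114444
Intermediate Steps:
X(q) = 32 + q (X(q) = q + 32 = 32 + q)
(-48622 + (X(-25) + 15686))*(8234 - 7198) = (-48622 + ((32 - 25) + 15686))*(8234 - 7198) = (-48622 + (7 + 15686))*1036 = (-48622 + 15693)*1036 = -32929*1036 = -34114444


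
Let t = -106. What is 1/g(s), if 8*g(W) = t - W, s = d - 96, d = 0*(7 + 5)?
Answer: -4/5 ≈ -0.80000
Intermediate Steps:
d = 0 (d = 0*12 = 0)
s = -96 (s = 0 - 96 = -96)
g(W) = -53/4 - W/8 (g(W) = (-106 - W)/8 = -53/4 - W/8)
1/g(s) = 1/(-53/4 - 1/8*(-96)) = 1/(-53/4 + 12) = 1/(-5/4) = -4/5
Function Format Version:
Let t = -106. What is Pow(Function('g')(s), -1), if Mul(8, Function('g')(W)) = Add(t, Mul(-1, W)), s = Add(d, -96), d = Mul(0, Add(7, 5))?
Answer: Rational(-4, 5) ≈ -0.80000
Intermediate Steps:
d = 0 (d = Mul(0, 12) = 0)
s = -96 (s = Add(0, -96) = -96)
Function('g')(W) = Add(Rational(-53, 4), Mul(Rational(-1, 8), W)) (Function('g')(W) = Mul(Rational(1, 8), Add(-106, Mul(-1, W))) = Add(Rational(-53, 4), Mul(Rational(-1, 8), W)))
Pow(Function('g')(s), -1) = Pow(Add(Rational(-53, 4), Mul(Rational(-1, 8), -96)), -1) = Pow(Add(Rational(-53, 4), 12), -1) = Pow(Rational(-5, 4), -1) = Rational(-4, 5)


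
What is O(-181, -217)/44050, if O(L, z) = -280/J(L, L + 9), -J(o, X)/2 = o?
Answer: -14/797305 ≈ -1.7559e-5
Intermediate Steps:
J(o, X) = -2*o
O(L, z) = 140/L (O(L, z) = -280*(-1/(2*L)) = -(-140)/L = 140/L)
O(-181, -217)/44050 = (140/(-181))/44050 = (140*(-1/181))*(1/44050) = -140/181*1/44050 = -14/797305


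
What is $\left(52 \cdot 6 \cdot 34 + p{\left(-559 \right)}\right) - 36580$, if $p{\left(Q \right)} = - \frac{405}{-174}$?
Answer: $- \frac{1506241}{58} \approx -25970.0$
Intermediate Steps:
$p{\left(Q \right)} = \frac{135}{58}$ ($p{\left(Q \right)} = \left(-405\right) \left(- \frac{1}{174}\right) = \frac{135}{58}$)
$\left(52 \cdot 6 \cdot 34 + p{\left(-559 \right)}\right) - 36580 = \left(52 \cdot 6 \cdot 34 + \frac{135}{58}\right) - 36580 = \left(312 \cdot 34 + \frac{135}{58}\right) - 36580 = \left(10608 + \frac{135}{58}\right) - 36580 = \frac{615399}{58} - 36580 = - \frac{1506241}{58}$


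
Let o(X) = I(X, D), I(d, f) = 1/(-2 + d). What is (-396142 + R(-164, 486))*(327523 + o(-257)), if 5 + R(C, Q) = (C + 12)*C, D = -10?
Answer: -31489934607864/259 ≈ -1.2158e+11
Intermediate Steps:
R(C, Q) = -5 + C*(12 + C) (R(C, Q) = -5 + (C + 12)*C = -5 + (12 + C)*C = -5 + C*(12 + C))
o(X) = 1/(-2 + X)
(-396142 + R(-164, 486))*(327523 + o(-257)) = (-396142 + (-5 + (-164)² + 12*(-164)))*(327523 + 1/(-2 - 257)) = (-396142 + (-5 + 26896 - 1968))*(327523 + 1/(-259)) = (-396142 + 24923)*(327523 - 1/259) = -371219*84828456/259 = -31489934607864/259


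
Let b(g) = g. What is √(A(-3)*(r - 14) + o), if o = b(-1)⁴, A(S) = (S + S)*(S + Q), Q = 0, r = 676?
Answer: √11917 ≈ 109.17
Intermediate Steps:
A(S) = 2*S² (A(S) = (S + S)*(S + 0) = (2*S)*S = 2*S²)
o = 1 (o = (-1)⁴ = 1)
√(A(-3)*(r - 14) + o) = √((2*(-3)²)*(676 - 14) + 1) = √((2*9)*662 + 1) = √(18*662 + 1) = √(11916 + 1) = √11917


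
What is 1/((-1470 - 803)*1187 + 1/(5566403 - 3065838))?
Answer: -2500565/6746651898814 ≈ -3.7064e-7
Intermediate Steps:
1/((-1470 - 803)*1187 + 1/(5566403 - 3065838)) = 1/(-2273*1187 + 1/2500565) = 1/(-2698051 + 1/2500565) = 1/(-6746651898814/2500565) = -2500565/6746651898814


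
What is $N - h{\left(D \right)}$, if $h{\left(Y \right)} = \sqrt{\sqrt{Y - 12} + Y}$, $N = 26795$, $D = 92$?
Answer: $26795 - 2 \sqrt{23 + \sqrt{5}} \approx 26785.0$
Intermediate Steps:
$h{\left(Y \right)} = \sqrt{Y + \sqrt{-12 + Y}}$ ($h{\left(Y \right)} = \sqrt{\sqrt{-12 + Y} + Y} = \sqrt{Y + \sqrt{-12 + Y}}$)
$N - h{\left(D \right)} = 26795 - \sqrt{92 + \sqrt{-12 + 92}} = 26795 - \sqrt{92 + \sqrt{80}} = 26795 - \sqrt{92 + 4 \sqrt{5}}$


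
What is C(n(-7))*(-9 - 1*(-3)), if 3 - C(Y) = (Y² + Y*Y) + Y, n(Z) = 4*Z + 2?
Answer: 7938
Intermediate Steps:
n(Z) = 2 + 4*Z
C(Y) = 3 - Y - 2*Y² (C(Y) = 3 - ((Y² + Y*Y) + Y) = 3 - ((Y² + Y²) + Y) = 3 - (2*Y² + Y) = 3 - (Y + 2*Y²) = 3 + (-Y - 2*Y²) = 3 - Y - 2*Y²)
C(n(-7))*(-9 - 1*(-3)) = (3 - (2 + 4*(-7)) - 2*(2 + 4*(-7))²)*(-9 - 1*(-3)) = (3 - (2 - 28) - 2*(2 - 28)²)*(-9 + 3) = (3 - 1*(-26) - 2*(-26)²)*(-6) = (3 + 26 - 2*676)*(-6) = (3 + 26 - 1352)*(-6) = -1323*(-6) = 7938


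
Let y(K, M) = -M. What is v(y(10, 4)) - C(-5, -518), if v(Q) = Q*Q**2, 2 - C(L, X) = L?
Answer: -71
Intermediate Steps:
C(L, X) = 2 - L
v(Q) = Q**3
v(y(10, 4)) - C(-5, -518) = (-1*4)**3 - (2 - 1*(-5)) = (-4)**3 - (2 + 5) = -64 - 1*7 = -64 - 7 = -71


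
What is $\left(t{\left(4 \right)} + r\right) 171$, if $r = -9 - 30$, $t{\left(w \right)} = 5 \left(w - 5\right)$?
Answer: $-7524$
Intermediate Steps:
$t{\left(w \right)} = -25 + 5 w$ ($t{\left(w \right)} = 5 \left(-5 + w\right) = -25 + 5 w$)
$r = -39$ ($r = -9 - 30 = -39$)
$\left(t{\left(4 \right)} + r\right) 171 = \left(\left(-25 + 5 \cdot 4\right) - 39\right) 171 = \left(\left(-25 + 20\right) - 39\right) 171 = \left(-5 - 39\right) 171 = \left(-44\right) 171 = -7524$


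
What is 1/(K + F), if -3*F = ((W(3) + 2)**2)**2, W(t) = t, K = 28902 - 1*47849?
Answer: -3/57466 ≈ -5.2205e-5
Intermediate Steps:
K = -18947 (K = 28902 - 47849 = -18947)
F = -625/3 (F = -(3 + 2)**4/3 = -(5**2)**2/3 = -1/3*25**2 = -1/3*625 = -625/3 ≈ -208.33)
1/(K + F) = 1/(-18947 - 625/3) = 1/(-57466/3) = -3/57466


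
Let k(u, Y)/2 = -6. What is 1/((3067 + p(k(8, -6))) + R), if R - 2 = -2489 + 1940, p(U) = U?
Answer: 1/2508 ≈ 0.00039872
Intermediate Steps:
k(u, Y) = -12 (k(u, Y) = 2*(-6) = -12)
R = -547 (R = 2 + (-2489 + 1940) = 2 - 549 = -547)
1/((3067 + p(k(8, -6))) + R) = 1/((3067 - 12) - 547) = 1/(3055 - 547) = 1/2508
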